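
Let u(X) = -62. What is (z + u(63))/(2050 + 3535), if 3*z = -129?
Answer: -21/1117 ≈ -0.018800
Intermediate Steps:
z = -43 (z = (1/3)*(-129) = -43)
(z + u(63))/(2050 + 3535) = (-43 - 62)/(2050 + 3535) = -105/5585 = -105*1/5585 = -21/1117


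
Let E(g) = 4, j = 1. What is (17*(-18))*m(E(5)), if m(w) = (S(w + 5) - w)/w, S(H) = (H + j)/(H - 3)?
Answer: 357/2 ≈ 178.50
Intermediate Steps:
S(H) = (1 + H)/(-3 + H) (S(H) = (H + 1)/(H - 3) = (1 + H)/(-3 + H))
m(w) = (-w + (6 + w)/(2 + w))/w (m(w) = ((1 + (w + 5))/(-3 + (w + 5)) - w)/w = ((1 + (5 + w))/(-3 + (5 + w)) - w)/w = ((6 + w)/(2 + w) - w)/w = (-w + (6 + w)/(2 + w))/w)
(17*(-18))*m(E(5)) = (17*(-18))*((6 - 1*4 - 1*4²)/(4*(2 + 4))) = -153*(6 - 4 - 1*16)/(2*6) = -153*(6 - 4 - 16)/(2*6) = -153*(-14)/(2*6) = -306*(-7/12) = 357/2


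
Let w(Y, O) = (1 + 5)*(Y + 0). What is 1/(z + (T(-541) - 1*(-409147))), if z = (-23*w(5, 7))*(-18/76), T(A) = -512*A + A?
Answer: 19/13029467 ≈ 1.4582e-6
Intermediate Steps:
T(A) = -511*A
w(Y, O) = 6*Y
z = 3105/19 (z = (-138*5)*(-18/76) = (-23*30)*(-18*1/76) = -690*(-9/38) = 3105/19 ≈ 163.42)
1/(z + (T(-541) - 1*(-409147))) = 1/(3105/19 + (-511*(-541) - 1*(-409147))) = 1/(3105/19 + (276451 + 409147)) = 1/(3105/19 + 685598) = 1/(13029467/19) = 19/13029467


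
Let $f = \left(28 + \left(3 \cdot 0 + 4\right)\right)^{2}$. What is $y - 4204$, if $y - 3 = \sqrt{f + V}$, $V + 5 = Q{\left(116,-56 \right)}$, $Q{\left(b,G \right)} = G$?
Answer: $-4201 + 3 \sqrt{107} \approx -4170.0$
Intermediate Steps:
$f = 1024$ ($f = \left(28 + \left(0 + 4\right)\right)^{2} = \left(28 + 4\right)^{2} = 32^{2} = 1024$)
$V = -61$ ($V = -5 - 56 = -61$)
$y = 3 + 3 \sqrt{107}$ ($y = 3 + \sqrt{1024 - 61} = 3 + \sqrt{963} = 3 + 3 \sqrt{107} \approx 34.032$)
$y - 4204 = \left(3 + 3 \sqrt{107}\right) - 4204 = -4201 + 3 \sqrt{107}$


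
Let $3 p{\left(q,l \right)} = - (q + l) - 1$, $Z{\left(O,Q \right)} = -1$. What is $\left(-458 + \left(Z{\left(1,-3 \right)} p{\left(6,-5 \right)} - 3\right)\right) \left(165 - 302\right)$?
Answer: $\frac{189197}{3} \approx 63066.0$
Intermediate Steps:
$p{\left(q,l \right)} = - \frac{1}{3} - \frac{l}{3} - \frac{q}{3}$ ($p{\left(q,l \right)} = \frac{- (q + l) - 1}{3} = \frac{- (l + q) - 1}{3} = \frac{\left(- l - q\right) - 1}{3} = \frac{-1 - l - q}{3} = - \frac{1}{3} - \frac{l}{3} - \frac{q}{3}$)
$\left(-458 + \left(Z{\left(1,-3 \right)} p{\left(6,-5 \right)} - 3\right)\right) \left(165 - 302\right) = \left(-458 - \left(\frac{8}{3} - 2 + \frac{5}{3}\right)\right) \left(165 - 302\right) = \left(-458 - \frac{7}{3}\right) \left(-137\right) = \left(- \frac{1381}{3}\right) \left(-137\right) = \frac{189197}{3}$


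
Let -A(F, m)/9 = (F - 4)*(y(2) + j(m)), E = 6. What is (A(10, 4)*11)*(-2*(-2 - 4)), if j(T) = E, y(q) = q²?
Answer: -71280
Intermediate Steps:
j(T) = 6
A(F, m) = 360 - 90*F (A(F, m) = -9*(F - 4)*(2² + 6) = -9*(-4 + F)*(4 + 6) = -9*(-4 + F)*10 = -9*(-40 + 10*F) = 360 - 90*F)
(A(10, 4)*11)*(-2*(-2 - 4)) = ((360 - 90*10)*11)*(-2*(-2 - 4)) = ((360 - 900)*11)*(-2*(-6)) = -540*11*12 = -5940*12 = -71280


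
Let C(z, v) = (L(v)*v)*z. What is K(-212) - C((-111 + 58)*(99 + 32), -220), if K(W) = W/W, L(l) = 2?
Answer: -3054919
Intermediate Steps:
K(W) = 1
C(z, v) = 2*v*z (C(z, v) = (2*v)*z = 2*v*z)
K(-212) - C((-111 + 58)*(99 + 32), -220) = 1 - 2*(-220)*(-111 + 58)*(99 + 32) = 1 - 2*(-220)*(-53*131) = 1 - 2*(-220)*(-6943) = 1 - 1*3054920 = 1 - 3054920 = -3054919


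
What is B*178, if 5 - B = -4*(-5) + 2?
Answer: -3026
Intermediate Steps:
B = -17 (B = 5 - (-4*(-5) + 2) = 5 - (20 + 2) = 5 - 1*22 = 5 - 22 = -17)
B*178 = -17*178 = -3026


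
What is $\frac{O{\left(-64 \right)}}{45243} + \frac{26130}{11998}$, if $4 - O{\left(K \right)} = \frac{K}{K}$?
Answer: $\frac{197039264}{90470919} \approx 2.1779$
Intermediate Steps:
$O{\left(K \right)} = 3$ ($O{\left(K \right)} = 4 - \frac{K}{K} = 4 - 1 = 3$)
$\frac{O{\left(-64 \right)}}{45243} + \frac{26130}{11998} = \frac{3}{45243} + \frac{26130}{11998} = 3 \cdot \frac{1}{45243} + 26130 \cdot \frac{1}{11998} = \frac{1}{15081} + \frac{13065}{5999} = \frac{197039264}{90470919}$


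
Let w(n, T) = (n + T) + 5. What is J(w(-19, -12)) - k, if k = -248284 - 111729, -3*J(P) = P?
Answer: 1080065/3 ≈ 3.6002e+5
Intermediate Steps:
w(n, T) = 5 + T + n (w(n, T) = (T + n) + 5 = 5 + T + n)
J(P) = -P/3
k = -360013
J(w(-19, -12)) - k = -(5 - 12 - 19)/3 - 1*(-360013) = -⅓*(-26) + 360013 = 26/3 + 360013 = 1080065/3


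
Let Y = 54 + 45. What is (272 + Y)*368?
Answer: 136528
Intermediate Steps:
Y = 99
(272 + Y)*368 = (272 + 99)*368 = 371*368 = 136528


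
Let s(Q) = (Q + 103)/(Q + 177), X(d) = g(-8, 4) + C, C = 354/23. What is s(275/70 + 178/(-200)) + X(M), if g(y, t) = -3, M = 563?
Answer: 37624916/2898621 ≈ 12.980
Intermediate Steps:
C = 354/23 (C = 354*(1/23) = 354/23 ≈ 15.391)
X(d) = 285/23 (X(d) = -3 + 354/23 = 285/23)
s(Q) = (103 + Q)/(177 + Q)
s(275/70 + 178/(-200)) + X(M) = (103 + (275/70 + 178/(-200)))/(177 + (275/70 + 178/(-200))) + 285/23 = (103 + (275*(1/70) + 178*(-1/200)))/(177 + (275*(1/70) + 178*(-1/200))) + 285/23 = (103 + (55/14 - 89/100))/(177 + (55/14 - 89/100)) + 285/23 = (103 + 2127/700)/(177 + 2127/700) + 285/23 = (74227/700)/(126027/700) + 285/23 = (700/126027)*(74227/700) + 285/23 = 74227/126027 + 285/23 = 37624916/2898621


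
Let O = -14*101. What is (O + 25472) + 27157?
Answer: 51215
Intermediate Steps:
O = -1414
(O + 25472) + 27157 = (-1414 + 25472) + 27157 = 24058 + 27157 = 51215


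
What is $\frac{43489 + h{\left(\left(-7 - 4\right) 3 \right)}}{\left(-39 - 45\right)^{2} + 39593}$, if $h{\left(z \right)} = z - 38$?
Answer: $\frac{43418}{46649} \approx 0.93074$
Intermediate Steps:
$h{\left(z \right)} = -38 + z$
$\frac{43489 + h{\left(\left(-7 - 4\right) 3 \right)}}{\left(-39 - 45\right)^{2} + 39593} = \frac{43489 - \left(38 - \left(-7 - 4\right) 3\right)}{\left(-39 - 45\right)^{2} + 39593} = \frac{43489 - 71}{\left(-84\right)^{2} + 39593} = \frac{43489 - 71}{7056 + 39593} = \frac{43489 - 71}{46649} = 43418 \cdot \frac{1}{46649} = \frac{43418}{46649}$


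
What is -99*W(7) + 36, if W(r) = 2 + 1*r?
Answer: -855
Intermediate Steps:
W(r) = 2 + r
-99*W(7) + 36 = -99*(2 + 7) + 36 = -99*9 + 36 = -891 + 36 = -855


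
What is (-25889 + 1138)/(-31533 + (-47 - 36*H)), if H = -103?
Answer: 24751/27872 ≈ 0.88802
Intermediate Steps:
(-25889 + 1138)/(-31533 + (-47 - 36*H)) = (-25889 + 1138)/(-31533 + (-47 - 36*(-103))) = -24751/(-31533 + (-47 + 3708)) = -24751/(-31533 + 3661) = -24751/(-27872) = -24751*(-1/27872) = 24751/27872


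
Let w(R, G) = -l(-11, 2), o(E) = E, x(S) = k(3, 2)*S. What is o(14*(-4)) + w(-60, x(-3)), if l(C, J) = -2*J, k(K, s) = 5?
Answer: -52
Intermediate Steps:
x(S) = 5*S
w(R, G) = 4 (w(R, G) = -(-2)*2 = -1*(-4) = 4)
o(14*(-4)) + w(-60, x(-3)) = 14*(-4) + 4 = -56 + 4 = -52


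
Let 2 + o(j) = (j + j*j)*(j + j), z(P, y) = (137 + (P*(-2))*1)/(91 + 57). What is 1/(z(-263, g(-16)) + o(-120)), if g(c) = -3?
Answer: -148/507225233 ≈ -2.9178e-7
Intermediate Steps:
z(P, y) = 137/148 - P/74 (z(P, y) = (137 - 2*P*1)/148 = (137 - 2*P)*(1/148) = 137/148 - P/74)
o(j) = -2 + 2*j*(j + j²) (o(j) = -2 + (j + j*j)*(j + j) = -2 + (j + j²)*(2*j) = -2 + 2*j*(j + j²))
1/(z(-263, g(-16)) + o(-120)) = 1/((137/148 - 1/74*(-263)) + (-2 + 2*(-120)² + 2*(-120)³)) = 1/((137/148 + 263/74) + (-2 + 2*14400 + 2*(-1728000))) = 1/(663/148 + (-2 + 28800 - 3456000)) = 1/(663/148 - 3427202) = 1/(-507225233/148) = -148/507225233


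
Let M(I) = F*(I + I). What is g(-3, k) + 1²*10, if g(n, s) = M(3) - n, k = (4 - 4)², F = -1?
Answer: 7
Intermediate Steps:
k = 0 (k = 0² = 0)
M(I) = -2*I (M(I) = -(I + I) = -2*I)
g(n, s) = -6 - n (g(n, s) = -2*3 - n = -6 - n)
g(-3, k) + 1²*10 = (-6 - 1*(-3)) + 1²*10 = (-6 + 3) + 1*10 = -3 + 10 = 7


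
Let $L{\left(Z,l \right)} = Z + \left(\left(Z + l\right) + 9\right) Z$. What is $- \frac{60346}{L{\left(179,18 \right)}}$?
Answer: $- \frac{60346}{37053} \approx -1.6286$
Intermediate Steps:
$L{\left(Z,l \right)} = Z + Z \left(9 + Z + l\right)$ ($L{\left(Z,l \right)} = Z + \left(9 + Z + l\right) Z = Z + Z \left(9 + Z + l\right)$)
$- \frac{60346}{L{\left(179,18 \right)}} = - \frac{60346}{179 \left(10 + 179 + 18\right)} = - \frac{60346}{179 \cdot 207} = - \frac{60346}{37053}$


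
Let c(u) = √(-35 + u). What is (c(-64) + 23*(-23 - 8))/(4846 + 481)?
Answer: -713/5327 + 3*I*√11/5327 ≈ -0.13385 + 0.0018678*I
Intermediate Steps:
(c(-64) + 23*(-23 - 8))/(4846 + 481) = (√(-35 - 64) + 23*(-23 - 8))/(4846 + 481) = (√(-99) + 23*(-31))/5327 = (3*I*√11 - 713)*(1/5327) = (-713 + 3*I*√11)*(1/5327) = -713/5327 + 3*I*√11/5327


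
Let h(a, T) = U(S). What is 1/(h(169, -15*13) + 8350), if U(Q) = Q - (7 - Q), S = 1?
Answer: 1/8345 ≈ 0.00011983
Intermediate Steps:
U(Q) = -7 + 2*Q (U(Q) = Q + (-7 + Q) = -7 + 2*Q)
h(a, T) = -5 (h(a, T) = -7 + 2*1 = -7 + 2 = -5)
1/(h(169, -15*13) + 8350) = 1/(-5 + 8350) = 1/8345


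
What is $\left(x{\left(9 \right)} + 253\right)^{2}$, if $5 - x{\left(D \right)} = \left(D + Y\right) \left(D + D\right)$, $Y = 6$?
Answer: $144$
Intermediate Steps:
$x{\left(D \right)} = 5 - 2 D \left(6 + D\right)$ ($x{\left(D \right)} = 5 - \left(D + 6\right) \left(D + D\right) = 5 - \left(6 + D\right) 2 D = 5 - 2 D \left(6 + D\right)$)
$\left(x{\left(9 \right)} + 253\right)^{2} = \left(\left(5 - 108 - 2 \cdot 9^{2}\right) + 253\right)^{2} = \left(\left(5 - 108 - 162\right) + 253\right)^{2} = \left(-265 + 253\right)^{2} = \left(-12\right)^{2} = 144$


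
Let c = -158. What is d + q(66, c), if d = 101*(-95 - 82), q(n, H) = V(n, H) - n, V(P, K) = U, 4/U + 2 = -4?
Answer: -53831/3 ≈ -17944.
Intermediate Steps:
U = -⅔ (U = 4/(-2 - 4) = 4/(-6) = 4*(-⅙) = -⅔ ≈ -0.66667)
V(P, K) = -⅔
q(n, H) = -⅔ - n
d = -17877 (d = 101*(-177) = -17877)
d + q(66, c) = -17877 + (-⅔ - 1*66) = -17877 + (-⅔ - 66) = -17877 - 200/3 = -53831/3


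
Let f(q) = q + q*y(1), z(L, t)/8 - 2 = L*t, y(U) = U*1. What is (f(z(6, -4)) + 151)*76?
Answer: -15276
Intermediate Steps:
y(U) = U
z(L, t) = 16 + 8*L*t (z(L, t) = 16 + 8*(L*t) = 16 + 8*L*t)
f(q) = 2*q (f(q) = q + q*1 = q + q = 2*q)
(f(z(6, -4)) + 151)*76 = (2*(16 + 8*6*(-4)) + 151)*76 = (2*(16 - 192) + 151)*76 = (2*(-176) + 151)*76 = (-352 + 151)*76 = -201*76 = -15276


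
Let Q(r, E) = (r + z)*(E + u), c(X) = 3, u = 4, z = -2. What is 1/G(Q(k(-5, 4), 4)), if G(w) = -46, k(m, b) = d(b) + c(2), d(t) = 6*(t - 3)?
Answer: -1/46 ≈ -0.021739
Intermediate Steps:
d(t) = -18 + 6*t (d(t) = 6*(-3 + t) = -18 + 6*t)
k(m, b) = -15 + 6*b (k(m, b) = (-18 + 6*b) + 3 = -15 + 6*b)
Q(r, E) = (-2 + r)*(4 + E) (Q(r, E) = (r - 2)*(E + 4) = (-2 + r)*(4 + E))
1/G(Q(k(-5, 4), 4)) = 1/(-46) = -1/46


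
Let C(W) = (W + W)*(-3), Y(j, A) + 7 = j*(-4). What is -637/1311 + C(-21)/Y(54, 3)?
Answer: -307237/292353 ≈ -1.0509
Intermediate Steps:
Y(j, A) = -7 - 4*j (Y(j, A) = -7 + j*(-4) = -7 - 4*j)
C(W) = -6*W (C(W) = (2*W)*(-3) = -6*W)
-637/1311 + C(-21)/Y(54, 3) = -637/1311 + (-6*(-21))/(-7 - 4*54) = -637*1/1311 + 126/(-7 - 216) = -637/1311 + 126/(-223) = -637/1311 + 126*(-1/223) = -637/1311 - 126/223 = -307237/292353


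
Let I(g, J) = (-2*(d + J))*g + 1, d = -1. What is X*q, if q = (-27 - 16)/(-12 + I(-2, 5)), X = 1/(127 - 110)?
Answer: -43/85 ≈ -0.50588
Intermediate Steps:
X = 1/17 ≈ 0.058824
I(g, J) = 1 + g*(2 - 2*J) (I(g, J) = (-2*(-1 + J))*g + 1 = (2 - 2*J)*g + 1 = g*(2 - 2*J) + 1 = 1 + g*(2 - 2*J))
q = -43/5 (q = (-27 - 16)/(-12 + (1 + 2*(-2) - 2*5*(-2))) = -43/(-12 + (1 - 4 + 20)) = -43/(-12 + 17) = -43/5 ≈ -8.6000)
X*q = (1/17)*(-43/5) = -43/85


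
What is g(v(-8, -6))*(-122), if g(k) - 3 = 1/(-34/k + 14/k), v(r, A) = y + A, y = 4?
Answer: -1891/5 ≈ -378.20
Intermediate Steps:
v(r, A) = 4 + A
g(k) = 3 - k/20 (g(k) = 3 + 1/(-34/k + 14/k) = 3 + 1/(-20/k) = 3 - k/20)
g(v(-8, -6))*(-122) = (3 - (4 - 6)/20)*(-122) = (3 - 1/20*(-2))*(-122) = (3 + ⅒)*(-122) = (31/10)*(-122) = -1891/5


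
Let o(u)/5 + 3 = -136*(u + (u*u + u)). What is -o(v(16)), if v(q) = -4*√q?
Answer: 152335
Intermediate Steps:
o(u) = -15 - 1360*u - 680*u² (o(u) = -15 + 5*(-136*(u + (u*u + u))) = -15 + 5*(-136*(u + (u² + u))) = -15 + 5*(-136*(u + (u + u²))) = -15 + 5*(-136*(u² + 2*u)) = -15 + 5*(-272*u - 136*u²) = -15 + (-1360*u - 680*u²) = -15 - 1360*u - 680*u²)
-o(v(16)) = -(-15 - (-5440)*√16 - 680*(-4*√16)²) = -(-15 - (-5440)*4 - 680*(-4*4)²) = -(-15 - 1360*(-16) - 680*(-16)²) = -(-15 + 21760 - 680*256) = -(-15 + 21760 - 174080) = -1*(-152335) = 152335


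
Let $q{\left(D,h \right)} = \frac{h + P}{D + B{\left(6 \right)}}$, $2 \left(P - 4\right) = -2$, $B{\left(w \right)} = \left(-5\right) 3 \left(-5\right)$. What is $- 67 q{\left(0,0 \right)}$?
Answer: $- \frac{67}{25} \approx -2.68$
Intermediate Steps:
$B{\left(w \right)} = 75$ ($B{\left(w \right)} = \left(-15\right) \left(-5\right) = 75$)
$P = 3$ ($P = 4 + \frac{1}{2} \left(-2\right) = 4 - 1 = 3$)
$q{\left(D,h \right)} = \frac{3 + h}{75 + D}$ ($q{\left(D,h \right)} = \frac{h + 3}{D + 75} = \frac{3 + h}{75 + D}$)
$- 67 q{\left(0,0 \right)} = - 67 \frac{3 + 0}{75 + 0} = - 67 \cdot \frac{1}{75} \cdot 3 = \left(-67\right) \frac{1}{25} = - \frac{67}{25}$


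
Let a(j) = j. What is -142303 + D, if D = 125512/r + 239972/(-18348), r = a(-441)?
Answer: -96154074386/674289 ≈ -1.4260e+5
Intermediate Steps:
r = -441
D = -200726819/674289 (D = 125512/(-441) + 239972/(-18348) = 125512*(-1/441) + 239972*(-1/18348) = -125512/441 - 59993/4587 = -200726819/674289 ≈ -297.69)
-142303 + D = -142303 - 200726819/674289 = -96154074386/674289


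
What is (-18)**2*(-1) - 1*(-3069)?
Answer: 2745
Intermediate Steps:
(-18)**2*(-1) - 1*(-3069) = 324*(-1) + 3069 = -324 + 3069 = 2745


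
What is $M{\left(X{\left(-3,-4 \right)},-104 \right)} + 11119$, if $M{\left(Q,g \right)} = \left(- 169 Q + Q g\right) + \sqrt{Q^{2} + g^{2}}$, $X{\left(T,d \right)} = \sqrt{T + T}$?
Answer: $11119 + \sqrt{10810} - 273 i \sqrt{6} \approx 11223.0 - 668.71 i$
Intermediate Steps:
$X{\left(T,d \right)} = \sqrt{2} \sqrt{T}$ ($X{\left(T,d \right)} = \sqrt{2 T} = \sqrt{2} \sqrt{T}$)
$M{\left(Q,g \right)} = \sqrt{Q^{2} + g^{2}} - 169 Q + Q g$
$M{\left(X{\left(-3,-4 \right)},-104 \right)} + 11119 = \left(\sqrt{\left(\sqrt{2} \sqrt{-3}\right)^{2} + \left(-104\right)^{2}} - 169 \sqrt{2} \sqrt{-3} + \sqrt{2} \sqrt{-3} \left(-104\right)\right) + 11119 = \left(\sqrt{\left(\sqrt{2} i \sqrt{3}\right)^{2} + 10816} - 169 \sqrt{2} i \sqrt{3} + \sqrt{2} i \sqrt{3} \left(-104\right)\right) + 11119 = \left(\sqrt{\left(i \sqrt{6}\right)^{2} + 10816} - 169 i \sqrt{6} + i \sqrt{6} \left(-104\right)\right) + 11119 = \left(\sqrt{-6 + 10816} - 169 i \sqrt{6} - 104 i \sqrt{6}\right) + 11119 = \left(\sqrt{10810} - 169 i \sqrt{6} - 104 i \sqrt{6}\right) + 11119 = \left(\sqrt{10810} - 273 i \sqrt{6}\right) + 11119 = 11119 + \sqrt{10810} - 273 i \sqrt{6}$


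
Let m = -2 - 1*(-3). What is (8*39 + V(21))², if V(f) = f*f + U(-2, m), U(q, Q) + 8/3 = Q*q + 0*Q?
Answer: 5040025/9 ≈ 5.6000e+5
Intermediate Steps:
m = 1 (m = -2 + 3 = 1)
U(q, Q) = -8/3 + Q*q (U(q, Q) = -8/3 + (Q*q + 0*Q) = -8/3 + (Q*q + 0) = -8/3 + Q*q)
V(f) = -14/3 + f² (V(f) = f*f + (-8/3 + 1*(-2)) = f² + (-8/3 - 2) = f² - 14/3 = -14/3 + f²)
(8*39 + V(21))² = (8*39 + (-14/3 + 21²))² = (312 + (-14/3 + 441))² = (312 + 1309/3)² = (2245/3)² = 5040025/9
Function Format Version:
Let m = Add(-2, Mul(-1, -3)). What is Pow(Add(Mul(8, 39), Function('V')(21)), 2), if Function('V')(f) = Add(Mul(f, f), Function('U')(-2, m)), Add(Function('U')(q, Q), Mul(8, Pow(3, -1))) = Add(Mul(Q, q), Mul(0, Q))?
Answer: Rational(5040025, 9) ≈ 5.6000e+5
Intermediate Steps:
m = 1 (m = Add(-2, 3) = 1)
Function('U')(q, Q) = Add(Rational(-8, 3), Mul(Q, q)) (Function('U')(q, Q) = Add(Rational(-8, 3), Add(Mul(Q, q), Mul(0, Q))) = Add(Rational(-8, 3), Add(Mul(Q, q), 0)) = Add(Rational(-8, 3), Mul(Q, q)))
Function('V')(f) = Add(Rational(-14, 3), Pow(f, 2)) (Function('V')(f) = Add(Mul(f, f), Add(Rational(-8, 3), Mul(1, -2))) = Add(Pow(f, 2), Add(Rational(-8, 3), -2)) = Add(Pow(f, 2), Rational(-14, 3)) = Add(Rational(-14, 3), Pow(f, 2)))
Pow(Add(Mul(8, 39), Function('V')(21)), 2) = Pow(Add(Mul(8, 39), Add(Rational(-14, 3), Pow(21, 2))), 2) = Pow(Add(312, Add(Rational(-14, 3), 441)), 2) = Pow(Add(312, Rational(1309, 3)), 2) = Pow(Rational(2245, 3), 2) = Rational(5040025, 9)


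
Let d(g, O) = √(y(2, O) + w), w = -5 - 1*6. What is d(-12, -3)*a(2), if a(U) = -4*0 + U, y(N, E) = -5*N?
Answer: 2*I*√21 ≈ 9.1651*I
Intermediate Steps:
a(U) = U (a(U) = 0 + U = U)
w = -11 (w = -5 - 6 = -11)
d(g, O) = I*√21 (d(g, O) = √(-5*2 - 11) = √(-10 - 11) = √(-21) = I*√21)
d(-12, -3)*a(2) = (I*√21)*2 = 2*I*√21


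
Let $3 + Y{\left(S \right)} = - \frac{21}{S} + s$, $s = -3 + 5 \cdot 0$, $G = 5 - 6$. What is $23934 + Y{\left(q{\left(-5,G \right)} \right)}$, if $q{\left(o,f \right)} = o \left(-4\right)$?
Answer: $\frac{478539}{20} \approx 23927.0$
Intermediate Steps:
$G = -1$ ($G = 5 - 6 = -1$)
$q{\left(o,f \right)} = - 4 o$
$s = -3$ ($s = -3 + 0 = -3$)
$Y{\left(S \right)} = -6 - \frac{21}{S}$ ($Y{\left(S \right)} = -3 - \left(3 + \frac{21}{S}\right) = -6 - \frac{21}{S}$)
$23934 + Y{\left(q{\left(-5,G \right)} \right)} = 23934 - \left(6 + \frac{21}{\left(-4\right) \left(-5\right)}\right) = 23934 - \left(6 + \frac{21}{20}\right) = 23934 - \frac{141}{20} = \frac{478539}{20}$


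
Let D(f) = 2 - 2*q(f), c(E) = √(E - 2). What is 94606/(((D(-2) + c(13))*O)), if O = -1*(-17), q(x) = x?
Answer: 567636/425 - 94606*√11/425 ≈ 597.33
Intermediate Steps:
c(E) = √(-2 + E)
D(f) = 2 - 2*f
O = 17
94606/(((D(-2) + c(13))*O)) = 94606/((((2 - 2*(-2)) + √(-2 + 13))*17)) = 94606/((((2 + 4) + √11)*17)) = 94606/(((6 + √11)*17)) = 94606/(102 + 17*√11)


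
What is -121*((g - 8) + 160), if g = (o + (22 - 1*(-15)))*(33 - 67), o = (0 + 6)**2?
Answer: 281930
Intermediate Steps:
o = 36 (o = 6**2 = 36)
g = -2482 (g = (36 + (22 - 1*(-15)))*(33 - 67) = (36 + (22 + 15))*(-34) = (36 + 37)*(-34) = 73*(-34) = -2482)
-121*((g - 8) + 160) = -121*((-2482 - 8) + 160) = -121*(-2490 + 160) = -121*(-2330) = 281930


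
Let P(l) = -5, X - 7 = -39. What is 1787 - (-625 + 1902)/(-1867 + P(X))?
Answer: 3346541/1872 ≈ 1787.7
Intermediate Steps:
X = -32 (X = 7 - 39 = -32)
1787 - (-625 + 1902)/(-1867 + P(X)) = 1787 - (-625 + 1902)/(-1867 - 5) = 1787 - 1277/(-1872) = 1787 - 1277*(-1)/1872 = 1787 - 1*(-1277/1872) = 1787 + 1277/1872 = 3346541/1872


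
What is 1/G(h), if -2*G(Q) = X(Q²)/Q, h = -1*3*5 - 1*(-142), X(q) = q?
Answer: -2/127 ≈ -0.015748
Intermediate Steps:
h = 127 (h = -3*5 + 142 = -15 + 142 = 127)
G(Q) = -Q/2 (G(Q) = -Q²/(2*Q) = -Q/2)
1/G(h) = 1/(-½*127) = 1/(-127/2) = -2/127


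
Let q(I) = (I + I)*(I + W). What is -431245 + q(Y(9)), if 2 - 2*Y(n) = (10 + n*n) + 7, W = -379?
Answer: -390253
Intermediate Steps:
Y(n) = -15/2 - n²/2 (Y(n) = 1 - ((10 + n*n) + 7)/2 = 1 - ((10 + n²) + 7)/2 = 1 - (17 + n²)/2 = 1 + (-17/2 - n²/2) = -15/2 - n²/2)
q(I) = 2*I*(-379 + I) (q(I) = (I + I)*(I - 379) = (2*I)*(-379 + I) = 2*I*(-379 + I))
-431245 + q(Y(9)) = -431245 + 2*(-15/2 - ½*9²)*(-379 + (-15/2 - ½*9²)) = -431245 + 2*(-15/2 - ½*81)*(-379 + (-15/2 - ½*81)) = -431245 + 2*(-15/2 - 81/2)*(-379 + (-15/2 - 81/2)) = -431245 + 2*(-48)*(-379 - 48) = -431245 + 2*(-48)*(-427) = -431245 + 40992 = -390253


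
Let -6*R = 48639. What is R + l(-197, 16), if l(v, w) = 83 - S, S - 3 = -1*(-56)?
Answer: -16165/2 ≈ -8082.5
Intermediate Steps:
S = 59 (S = 3 - 1*(-56) = 3 + 56 = 59)
l(v, w) = 24 (l(v, w) = 83 - 1*59 = 83 - 59 = 24)
R = -16213/2 (R = -⅙*48639 = -16213/2 ≈ -8106.5)
R + l(-197, 16) = -16213/2 + 24 = -16165/2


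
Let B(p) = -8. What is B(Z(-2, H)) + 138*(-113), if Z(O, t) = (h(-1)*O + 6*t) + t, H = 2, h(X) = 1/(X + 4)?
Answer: -15602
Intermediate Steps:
h(X) = 1/(4 + X)
Z(O, t) = 7*t + O/3 (Z(O, t) = (O/(4 - 1) + 6*t) + t = (O/3 + 6*t) + t = (6*t + O/3) + t = 7*t + O/3)
B(Z(-2, H)) + 138*(-113) = -8 + 138*(-113) = -8 - 15594 = -15602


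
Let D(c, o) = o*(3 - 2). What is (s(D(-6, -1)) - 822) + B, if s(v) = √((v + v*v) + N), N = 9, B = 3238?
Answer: 2419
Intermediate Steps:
D(c, o) = o (D(c, o) = o*1 = o)
s(v) = √(9 + v + v²) (s(v) = √((v + v*v) + 9) = √((v + v²) + 9) = √(9 + v + v²))
(s(D(-6, -1)) - 822) + B = (√(9 - 1 + (-1)²) - 822) + 3238 = (√(9 - 1 + 1) - 822) + 3238 = (√9 - 822) + 3238 = (3 - 822) + 3238 = -819 + 3238 = 2419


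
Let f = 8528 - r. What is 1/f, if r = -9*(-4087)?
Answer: -1/28255 ≈ -3.5392e-5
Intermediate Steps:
r = 36783
f = -28255 (f = 8528 - 1*36783 = 8528 - 36783 = -28255)
1/f = 1/(-28255) = -1/28255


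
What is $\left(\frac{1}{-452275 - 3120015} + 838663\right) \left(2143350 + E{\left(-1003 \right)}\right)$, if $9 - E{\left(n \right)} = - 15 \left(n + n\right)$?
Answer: $\frac{6331242868055981361}{3572290} \approx 1.7723 \cdot 10^{12}$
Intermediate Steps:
$E{\left(n \right)} = 9 + 30 n$ ($E{\left(n \right)} = 9 - - 15 \left(n + n\right) = 9 - - 15 \cdot 2 n = 9 - - 30 n = 9 + 30 n$)
$\left(\frac{1}{-452275 - 3120015} + 838663\right) \left(2143350 + E{\left(-1003 \right)}\right) = \left(\frac{1}{-452275 - 3120015} + 838663\right) \left(2143350 + \left(9 + 30 \left(-1003\right)\right)\right) = \left(\frac{1}{-3572290} + 838663\right) \left(2143350 + \left(9 - 30090\right)\right) = \left(- \frac{1}{3572290} + 838663\right) \left(2143350 - 30081\right) = \frac{2995947448269}{3572290} \cdot 2113269 = \frac{6331242868055981361}{3572290}$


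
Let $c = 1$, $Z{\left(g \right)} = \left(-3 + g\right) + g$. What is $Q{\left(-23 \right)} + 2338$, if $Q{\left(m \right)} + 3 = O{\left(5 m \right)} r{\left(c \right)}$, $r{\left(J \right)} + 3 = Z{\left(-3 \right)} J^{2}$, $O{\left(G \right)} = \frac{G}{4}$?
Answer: $2680$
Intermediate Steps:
$O{\left(G \right)} = \frac{G}{4}$ ($O{\left(G \right)} = G \frac{1}{4} = \frac{G}{4}$)
$Z{\left(g \right)} = -3 + 2 g$
$r{\left(J \right)} = -3 - 9 J^{2}$ ($r{\left(J \right)} = -3 + \left(-3 + 2 \left(-3\right)\right) J^{2} = -3 + \left(-3 - 6\right) J^{2} = -3 - 9 J^{2}$)
$Q{\left(m \right)} = -3 - 15 m$ ($Q{\left(m \right)} = -3 + \frac{5 m}{4} \left(-3 - 9 \cdot 1^{2}\right) = -3 + \frac{5 m}{4} \left(-3 - 9\right) = -3 + \frac{5 m}{4} \left(-12\right) = -3 - 15 m$)
$Q{\left(-23 \right)} + 2338 = \left(-3 - -345\right) + 2338 = \left(-3 + 345\right) + 2338 = 342 + 2338 = 2680$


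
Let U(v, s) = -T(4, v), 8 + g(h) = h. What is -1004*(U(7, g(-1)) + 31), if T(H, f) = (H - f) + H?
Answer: -30120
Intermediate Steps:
T(H, f) = -f + 2*H
g(h) = -8 + h
U(v, s) = -8 + v (U(v, s) = -(-v + 2*4) = -(-v + 8) = -(8 - v) = -8 + v)
-1004*(U(7, g(-1)) + 31) = -1004*((-8 + 7) + 31) = -1004*(-1 + 31) = -1004*30 = -30120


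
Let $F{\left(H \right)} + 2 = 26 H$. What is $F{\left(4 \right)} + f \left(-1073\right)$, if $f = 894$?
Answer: $-959160$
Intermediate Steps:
$F{\left(H \right)} = -2 + 26 H$
$F{\left(4 \right)} + f \left(-1073\right) = \left(-2 + 26 \cdot 4\right) + 894 \left(-1073\right) = \left(-2 + 104\right) - 959262 = 102 - 959262 = -959160$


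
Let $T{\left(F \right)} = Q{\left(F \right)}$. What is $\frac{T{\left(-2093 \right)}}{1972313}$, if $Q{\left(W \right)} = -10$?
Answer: $- \frac{10}{1972313} \approx -5.0702 \cdot 10^{-6}$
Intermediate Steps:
$T{\left(F \right)} = -10$
$\frac{T{\left(-2093 \right)}}{1972313} = - \frac{10}{1972313}$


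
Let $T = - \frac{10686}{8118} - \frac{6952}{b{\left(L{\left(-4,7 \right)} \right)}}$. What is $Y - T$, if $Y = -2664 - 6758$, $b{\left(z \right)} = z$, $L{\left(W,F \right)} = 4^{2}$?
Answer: $- \frac{24316613}{2706} \approx -8986.2$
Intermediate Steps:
$L{\left(W,F \right)} = 16$
$T = - \frac{1179319}{2706}$ ($T = - \frac{10686}{8118} - \frac{6952}{16} = \left(-10686\right) \frac{1}{8118} - \frac{869}{2} = - \frac{1781}{1353} - \frac{869}{2} = - \frac{1179319}{2706} \approx -435.82$)
$Y = -9422$ ($Y = -2664 - 6758 = -9422$)
$Y - T = -9422 - - \frac{1179319}{2706} = -9422 + \frac{1179319}{2706} = - \frac{24316613}{2706}$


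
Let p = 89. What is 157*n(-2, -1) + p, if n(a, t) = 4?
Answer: 717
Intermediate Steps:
157*n(-2, -1) + p = 157*4 + 89 = 628 + 89 = 717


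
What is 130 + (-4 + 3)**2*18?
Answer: 148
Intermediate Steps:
130 + (-4 + 3)**2*18 = 130 + (-1)**2*18 = 130 + 1*18 = 130 + 18 = 148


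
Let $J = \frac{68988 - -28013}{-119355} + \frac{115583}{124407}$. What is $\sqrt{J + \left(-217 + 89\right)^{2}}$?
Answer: $\frac{\sqrt{44597331570201368497630}}{1649844165} \approx 128.0$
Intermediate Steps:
$J = \frac{575935186}{4949532495}$ ($J = \left(68988 + 28013\right) \left(- \frac{1}{119355}\right) + 115583 \cdot \frac{1}{124407} = 97001 \left(- \frac{1}{119355}\right) + \frac{115583}{124407} = - \frac{97001}{119355} + \frac{115583}{124407} = \frac{575935186}{4949532495} \approx 0.11636$)
$\sqrt{J + \left(-217 + 89\right)^{2}} = \sqrt{\frac{575935186}{4949532495} + \left(-217 + 89\right)^{2}} = \sqrt{\frac{575935186}{4949532495} + \left(-128\right)^{2}} = \sqrt{\frac{575935186}{4949532495} + 16384} = \sqrt{\frac{81093716333266}{4949532495}} = \frac{\sqrt{44597331570201368497630}}{1649844165}$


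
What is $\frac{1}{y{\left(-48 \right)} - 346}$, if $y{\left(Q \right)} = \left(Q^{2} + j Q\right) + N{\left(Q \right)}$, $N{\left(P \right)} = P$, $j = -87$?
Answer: $\frac{1}{6086} \approx 0.00016431$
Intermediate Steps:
$y{\left(Q \right)} = Q^{2} - 86 Q$ ($y{\left(Q \right)} = \left(Q^{2} - 87 Q\right) + Q = Q^{2} - 86 Q$)
$\frac{1}{y{\left(-48 \right)} - 346} = \frac{1}{- 48 \left(-86 - 48\right) - 346} = \frac{1}{\left(-48\right) \left(-134\right) - 346} = \frac{1}{6432 - 346} = \frac{1}{6086}$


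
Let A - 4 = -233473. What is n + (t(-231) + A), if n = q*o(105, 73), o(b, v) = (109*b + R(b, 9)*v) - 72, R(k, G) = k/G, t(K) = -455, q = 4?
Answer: -555076/3 ≈ -1.8503e+5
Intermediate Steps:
A = -233469 (A = 4 - 233473 = -233469)
o(b, v) = -72 + 109*b + b*v/9 (o(b, v) = (109*b + (b/9)*v) - 72 = (109*b + b*v/9) - 72 = -72 + 109*b + b*v/9)
n = 146696/3 (n = 4*(-72 + 109*105 + (⅑)*105*73) = 4*(-72 + 11445 + 2555/3) = 4*(36674/3) = 146696/3 ≈ 48899.)
n + (t(-231) + A) = 146696/3 + (-455 - 233469) = 146696/3 - 233924 = -555076/3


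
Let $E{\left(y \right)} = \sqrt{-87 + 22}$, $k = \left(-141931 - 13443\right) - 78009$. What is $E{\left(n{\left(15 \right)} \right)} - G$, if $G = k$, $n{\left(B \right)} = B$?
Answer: $233383 + i \sqrt{65} \approx 2.3338 \cdot 10^{5} + 8.0623 i$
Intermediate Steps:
$k = -233383$ ($k = -155374 - 78009 = -233383$)
$G = -233383$
$E{\left(y \right)} = i \sqrt{65}$ ($E{\left(y \right)} = \sqrt{-65} = i \sqrt{65}$)
$E{\left(n{\left(15 \right)} \right)} - G = i \sqrt{65} - -233383 = i \sqrt{65} + 233383 = 233383 + i \sqrt{65}$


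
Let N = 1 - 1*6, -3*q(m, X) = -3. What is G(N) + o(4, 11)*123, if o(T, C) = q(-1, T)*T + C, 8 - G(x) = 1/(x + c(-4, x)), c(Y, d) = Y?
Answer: 16678/9 ≈ 1853.1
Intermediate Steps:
q(m, X) = 1 (q(m, X) = -⅓*(-3) = 1)
N = -5 (N = 1 - 6 = -5)
G(x) = 8 - 1/(-4 + x) (G(x) = 8 - 1/(x - 4) = 8 - 1/(-4 + x))
o(T, C) = C + T (o(T, C) = 1*T + C = T + C = C + T)
G(N) + o(4, 11)*123 = (-33 + 8*(-5))/(-4 - 5) + (11 + 4)*123 = (-33 - 40)/(-9) + 15*123 = -⅑*(-73) + 1845 = 73/9 + 1845 = 16678/9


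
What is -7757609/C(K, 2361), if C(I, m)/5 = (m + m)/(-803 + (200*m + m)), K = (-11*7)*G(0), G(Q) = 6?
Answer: -1837614662311/11805 ≈ -1.5566e+8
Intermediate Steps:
K = -462 (K = -11*7*6 = -77*6 = -462)
C(I, m) = 10*m/(-803 + 201*m) (C(I, m) = 5*((m + m)/(-803 + (200*m + m))) = 5*((2*m)/(-803 + 201*m)) = 5*(2*m/(-803 + 201*m)) = 10*m/(-803 + 201*m))
-7757609/C(K, 2361) = -7757609/(10*2361/(-803 + 201*2361)) = -7757609/(10*2361/(-803 + 474561)) = -7757609/(10*2361/473758) = -7757609/(10*2361*(1/473758)) = -7757609/11805/236879 = -7757609*236879/11805 = -1837614662311/11805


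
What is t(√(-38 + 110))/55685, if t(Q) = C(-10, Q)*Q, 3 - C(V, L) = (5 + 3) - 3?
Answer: -12*√2/55685 ≈ -0.00030476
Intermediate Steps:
C(V, L) = -2 (C(V, L) = 3 - ((5 + 3) - 3) = 3 - (8 - 3) = 3 - 1*5 = 3 - 5 = -2)
t(Q) = -2*Q
t(√(-38 + 110))/55685 = -2*√(-38 + 110)/55685 = -12*√2*(1/55685) = -12*√2/55685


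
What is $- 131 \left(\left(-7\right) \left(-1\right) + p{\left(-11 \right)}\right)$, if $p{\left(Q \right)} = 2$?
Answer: $-1179$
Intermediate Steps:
$- 131 \left(\left(-7\right) \left(-1\right) + p{\left(-11 \right)}\right) = - 131 \left(\left(-7\right) \left(-1\right) + 2\right) = - 131 \left(7 + 2\right) = \left(-131\right) 9 = -1179$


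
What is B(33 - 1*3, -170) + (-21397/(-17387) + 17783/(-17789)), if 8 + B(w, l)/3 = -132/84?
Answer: -61668698459/2165081401 ≈ -28.483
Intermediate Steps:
B(w, l) = -201/7 (B(w, l) = -24 + 3*(-132/84) = -24 + 3*(-132*1/84) = -24 + 3*(-11/7) = -24 - 33/7 = -201/7)
B(33 - 1*3, -170) + (-21397/(-17387) + 17783/(-17789)) = -201/7 + (-21397/(-17387) + 17783/(-17789)) = -201/7 + (-21397*(-1/17387) + 17783*(-1/17789)) = -201/7 + (21397/17387 - 17783/17789) = -201/7 + 71438212/309297343 = -61668698459/2165081401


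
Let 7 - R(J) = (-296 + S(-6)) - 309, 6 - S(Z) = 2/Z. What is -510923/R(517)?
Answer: -1532769/1817 ≈ -843.57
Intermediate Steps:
S(Z) = 6 - 2/Z
R(J) = 1817/3 (R(J) = 7 - ((-296 + (6 - 2/(-6))) - 309) = 7 - ((-296 + (6 - 2*(-⅙))) - 309) = 7 - ((-296 + (6 + ⅓)) - 309) = 7 - ((-296 + 19/3) - 309) = 7 - (-869/3 - 309) = 7 - 1*(-1796/3) = 7 + 1796/3 = 1817/3)
-510923/R(517) = -510923/1817/3 = -510923*3/1817 = -1532769/1817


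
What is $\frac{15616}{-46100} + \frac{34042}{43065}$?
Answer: $\frac{44841658}{99264825} \approx 0.45174$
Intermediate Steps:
$\frac{15616}{-46100} + \frac{34042}{43065} = 15616 \left(- \frac{1}{46100}\right) + 34042 \cdot \frac{1}{43065} = - \frac{3904}{11525} + \frac{34042}{43065} = \frac{44841658}{99264825}$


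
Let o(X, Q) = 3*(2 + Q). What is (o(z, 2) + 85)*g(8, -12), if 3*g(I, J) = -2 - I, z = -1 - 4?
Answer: -970/3 ≈ -323.33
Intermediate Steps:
z = -5
o(X, Q) = 6 + 3*Q
g(I, J) = -⅔ - I/3 (g(I, J) = (-2 - I)/3 = -⅔ - I/3)
(o(z, 2) + 85)*g(8, -12) = ((6 + 3*2) + 85)*(-⅔ - ⅓*8) = ((6 + 6) + 85)*(-⅔ - 8/3) = (12 + 85)*(-10/3) = 97*(-10/3) = -970/3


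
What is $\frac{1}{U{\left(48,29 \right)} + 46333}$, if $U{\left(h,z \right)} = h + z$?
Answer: $\frac{1}{46410} \approx 2.1547 \cdot 10^{-5}$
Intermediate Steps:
$\frac{1}{U{\left(48,29 \right)} + 46333} = \frac{1}{\left(48 + 29\right) + 46333} = \frac{1}{77 + 46333} = \frac{1}{46410}$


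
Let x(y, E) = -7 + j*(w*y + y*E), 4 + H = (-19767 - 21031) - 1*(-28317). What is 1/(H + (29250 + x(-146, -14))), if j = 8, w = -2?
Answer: 1/35446 ≈ 2.8212e-5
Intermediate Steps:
H = -12485 (H = -4 + ((-19767 - 21031) - 1*(-28317)) = -4 + (-40798 + 28317) = -4 - 12481 = -12485)
x(y, E) = -7 - 16*y + 8*E*y (x(y, E) = -7 + 8*(-2*y + y*E) = -7 + 8*(-2*y + E*y) = -7 + (-16*y + 8*E*y) = -7 - 16*y + 8*E*y)
1/(H + (29250 + x(-146, -14))) = 1/(-12485 + (29250 + (-7 - 16*(-146) + 8*(-14)*(-146)))) = 1/(-12485 + (29250 + (-7 + 2336 + 16352))) = 1/(-12485 + (29250 + 18681)) = 1/(-12485 + 47931) = 1/35446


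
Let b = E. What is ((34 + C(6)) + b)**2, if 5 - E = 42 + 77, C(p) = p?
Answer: 5476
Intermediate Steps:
E = -114 (E = 5 - (42 + 77) = 5 - 1*119 = 5 - 119 = -114)
b = -114
((34 + C(6)) + b)**2 = ((34 + 6) - 114)**2 = (40 - 114)**2 = (-74)**2 = 5476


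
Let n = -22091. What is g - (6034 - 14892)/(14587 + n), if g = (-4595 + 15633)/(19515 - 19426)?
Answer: 41020395/333928 ≈ 122.84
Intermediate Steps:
g = 11038/89 ≈ 124.02
g - (6034 - 14892)/(14587 + n) = 11038/89 - (6034 - 14892)/(14587 - 22091) = 11038/89 - (-8858)/(-7504) = 11038/89 - (-8858)*(-1)/7504 = 11038/89 - 1*4429/3752 = 11038/89 - 4429/3752 = 41020395/333928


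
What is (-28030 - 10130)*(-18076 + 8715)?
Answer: 357215760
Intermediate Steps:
(-28030 - 10130)*(-18076 + 8715) = -38160*(-9361) = 357215760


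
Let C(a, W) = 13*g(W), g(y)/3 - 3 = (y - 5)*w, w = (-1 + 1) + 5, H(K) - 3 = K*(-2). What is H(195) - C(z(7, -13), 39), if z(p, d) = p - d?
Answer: -7134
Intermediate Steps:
H(K) = 3 - 2*K (H(K) = 3 + K*(-2) = 3 - 2*K)
w = 5 (w = 0 + 5 = 5)
g(y) = -66 + 15*y (g(y) = 9 + 3*((y - 5)*5) = 9 + 3*((-5 + y)*5) = 9 + 3*(-25 + 5*y) = 9 + (-75 + 15*y) = -66 + 15*y)
C(a, W) = -858 + 195*W (C(a, W) = 13*(-66 + 15*W) = -858 + 195*W)
H(195) - C(z(7, -13), 39) = (3 - 2*195) - (-858 + 195*39) = (3 - 390) - (-858 + 7605) = -387 - 1*6747 = -387 - 6747 = -7134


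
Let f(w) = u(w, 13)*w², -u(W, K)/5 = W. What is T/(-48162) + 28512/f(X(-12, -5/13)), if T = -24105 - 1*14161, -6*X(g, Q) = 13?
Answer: 148515229957/264529785 ≈ 561.43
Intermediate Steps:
X(g, Q) = -13/6 (X(g, Q) = -⅙*13 = -13/6)
u(W, K) = -5*W
f(w) = -5*w³ (f(w) = (-5*w)*w² = -5*w³)
T = -38266 (T = -24105 - 14161 = -38266)
T/(-48162) + 28512/f(X(-12, -5/13)) = -38266/(-48162) + 28512/((-5*(-13/6)³)) = -38266*(-1/48162) + 28512/((-5*(-2197/216))) = 19133/24081 + 28512/(10985/216) = 19133/24081 + 28512*(216/10985) = 19133/24081 + 6158592/10985 = 148515229957/264529785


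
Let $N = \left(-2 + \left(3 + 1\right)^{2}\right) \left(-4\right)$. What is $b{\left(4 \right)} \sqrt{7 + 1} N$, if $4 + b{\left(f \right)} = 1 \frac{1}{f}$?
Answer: $420 \sqrt{2} \approx 593.97$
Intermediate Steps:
$b{\left(f \right)} = -4 + \frac{1}{f}$ ($b{\left(f \right)} = -4 + 1 \frac{1}{f} = -4 + \frac{1}{f}$)
$N = -56$ ($N = \left(-2 + 4^{2}\right) \left(-4\right) = \left(-2 + 16\right) \left(-4\right) = 14 \left(-4\right) = -56$)
$b{\left(4 \right)} \sqrt{7 + 1} N = \left(-4 + \frac{1}{4}\right) \sqrt{7 + 1} \left(-56\right) = \left(-4 + \frac{1}{4}\right) \sqrt{8} \left(-56\right) = - \frac{15 \cdot 2 \sqrt{2}}{4} \left(-56\right) = - \frac{15 \sqrt{2}}{2} \left(-56\right) = 420 \sqrt{2}$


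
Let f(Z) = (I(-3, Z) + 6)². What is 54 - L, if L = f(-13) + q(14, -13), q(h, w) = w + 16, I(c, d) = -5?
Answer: 50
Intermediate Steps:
q(h, w) = 16 + w
f(Z) = 1 (f(Z) = (-5 + 6)² = 1² = 1)
L = 4 (L = 1 + (16 - 13) = 1 + 3 = 4)
54 - L = 54 - 1*4 = 54 - 4 = 50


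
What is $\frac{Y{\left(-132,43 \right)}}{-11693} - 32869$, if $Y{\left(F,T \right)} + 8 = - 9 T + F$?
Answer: $- \frac{384336690}{11693} \approx -32869.0$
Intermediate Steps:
$Y{\left(F,T \right)} = -8 + F - 9 T$ ($Y{\left(F,T \right)} = -8 + \left(- 9 T + F\right) = -8 + \left(F - 9 T\right) = -8 + F - 9 T$)
$\frac{Y{\left(-132,43 \right)}}{-11693} - 32869 = \frac{-8 - 132 - 387}{-11693} - 32869 = \left(-8 - 132 - 387\right) \left(- \frac{1}{11693}\right) - 32869 = \left(-527\right) \left(- \frac{1}{11693}\right) - 32869 = \frac{527}{11693} - 32869 = - \frac{384336690}{11693}$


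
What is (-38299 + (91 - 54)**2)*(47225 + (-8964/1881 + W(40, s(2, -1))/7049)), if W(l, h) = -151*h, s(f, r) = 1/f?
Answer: -135215831729505/77539 ≈ -1.7438e+9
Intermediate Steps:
(-38299 + (91 - 54)**2)*(47225 + (-8964/1881 + W(40, s(2, -1))/7049)) = (-38299 + (91 - 54)**2)*(47225 + (-8964/1881 - 151/2/7049)) = (-38299 + 37**2)*(47225 + (-8964*1/1881 - 151*1/2*(1/7049))) = (-38299 + 1369)*(47225 + (-996/209 - 151/2*1/7049)) = -36930*(47225 + (-996/209 - 151/14098)) = -36930*(47225 - 740693/155078) = -36930*7322817857/155078 = -135215831729505/77539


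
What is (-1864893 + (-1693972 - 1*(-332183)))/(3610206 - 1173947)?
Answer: -3226682/2436259 ≈ -1.3244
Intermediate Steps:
(-1864893 + (-1693972 - 1*(-332183)))/(3610206 - 1173947) = (-1864893 + (-1693972 + 332183))/2436259 = (-1864893 - 1361789)*(1/2436259) = -3226682*1/2436259 = -3226682/2436259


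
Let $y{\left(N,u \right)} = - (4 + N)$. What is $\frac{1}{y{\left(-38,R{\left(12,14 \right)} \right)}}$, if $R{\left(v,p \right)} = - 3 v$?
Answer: $\frac{1}{34} \approx 0.029412$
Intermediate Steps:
$y{\left(N,u \right)} = -4 - N$
$\frac{1}{y{\left(-38,R{\left(12,14 \right)} \right)}} = \frac{1}{-4 - -38} = \frac{1}{-4 + 38} = \frac{1}{34}$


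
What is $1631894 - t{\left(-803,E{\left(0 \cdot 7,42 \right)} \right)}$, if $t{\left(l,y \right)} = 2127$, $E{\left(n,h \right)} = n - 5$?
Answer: $1629767$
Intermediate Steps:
$E{\left(n,h \right)} = -5 + n$
$1631894 - t{\left(-803,E{\left(0 \cdot 7,42 \right)} \right)} = 1631894 - 2127 = 1629767$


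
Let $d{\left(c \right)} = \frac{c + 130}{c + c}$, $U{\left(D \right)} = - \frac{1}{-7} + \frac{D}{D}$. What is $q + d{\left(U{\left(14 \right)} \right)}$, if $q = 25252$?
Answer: $\frac{202475}{8} \approx 25309.0$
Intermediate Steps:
$U{\left(D \right)} = \frac{8}{7}$ ($U{\left(D \right)} = \left(-1\right) \left(- \frac{1}{7}\right) + 1 = \frac{1}{7} + 1 = \frac{8}{7}$)
$d{\left(c \right)} = \frac{130 + c}{2 c}$
$q + d{\left(U{\left(14 \right)} \right)} = 25252 + \frac{130 + \frac{8}{7}}{2 \cdot \frac{8}{7}} = 25252 + \frac{1}{2} \cdot \frac{7}{8} \cdot \frac{918}{7} = 25252 + \frac{459}{8} = \frac{202475}{8}$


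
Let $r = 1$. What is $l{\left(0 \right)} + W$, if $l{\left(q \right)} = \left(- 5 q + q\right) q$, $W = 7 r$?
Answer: $7$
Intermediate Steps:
$W = 7$ ($W = 7 \cdot 1 = 7$)
$l{\left(q \right)} = - 4 q^{2}$ ($l{\left(q \right)} = - 4 q q = - 4 q^{2}$)
$l{\left(0 \right)} + W = - 4 \cdot 0^{2} + 7 = \left(-4\right) 0 + 7 = 0 + 7 = 7$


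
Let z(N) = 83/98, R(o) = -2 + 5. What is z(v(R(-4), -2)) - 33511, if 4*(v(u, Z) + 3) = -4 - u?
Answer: -3283995/98 ≈ -33510.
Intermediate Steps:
R(o) = 3
v(u, Z) = -4 - u/4 (v(u, Z) = -3 + (-4 - u)/4 = -3 + (-1 - u/4) = -4 - u/4)
z(N) = 83/98 (z(N) = 83*(1/98) = 83/98)
z(v(R(-4), -2)) - 33511 = 83/98 - 33511 = -3283995/98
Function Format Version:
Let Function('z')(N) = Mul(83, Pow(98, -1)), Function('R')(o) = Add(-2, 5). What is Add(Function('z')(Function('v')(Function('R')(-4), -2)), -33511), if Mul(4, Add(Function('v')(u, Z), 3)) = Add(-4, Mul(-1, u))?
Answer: Rational(-3283995, 98) ≈ -33510.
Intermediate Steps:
Function('R')(o) = 3
Function('v')(u, Z) = Add(-4, Mul(Rational(-1, 4), u)) (Function('v')(u, Z) = Add(-3, Mul(Rational(1, 4), Add(-4, Mul(-1, u)))) = Add(-3, Add(-1, Mul(Rational(-1, 4), u))) = Add(-4, Mul(Rational(-1, 4), u)))
Function('z')(N) = Rational(83, 98) (Function('z')(N) = Mul(83, Rational(1, 98)) = Rational(83, 98))
Add(Function('z')(Function('v')(Function('R')(-4), -2)), -33511) = Add(Rational(83, 98), -33511) = Rational(-3283995, 98)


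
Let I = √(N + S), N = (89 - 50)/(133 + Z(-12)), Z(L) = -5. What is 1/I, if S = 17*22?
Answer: 8*√95822/47911 ≈ 0.051688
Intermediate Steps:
S = 374
N = 39/128 (N = (89 - 50)/(133 - 5) = 39/128 ≈ 0.30469)
I = √95822/16 (I = √(39/128 + 374) = √(47911/128) = √95822/16 ≈ 19.347)
1/I = 1/(√95822/16) = 8*√95822/47911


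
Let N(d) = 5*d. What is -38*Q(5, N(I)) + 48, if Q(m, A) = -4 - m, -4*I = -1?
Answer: 390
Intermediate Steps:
I = 1/4 (I = -1/4*(-1) = 1/4 ≈ 0.25000)
-38*Q(5, N(I)) + 48 = -38*(-4 - 1*5) + 48 = -38*(-4 - 5) + 48 = -38*(-9) + 48 = 342 + 48 = 390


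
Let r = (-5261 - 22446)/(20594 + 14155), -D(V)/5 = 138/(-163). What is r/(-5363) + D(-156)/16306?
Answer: 3261765448/7989019126803 ≈ 0.00040828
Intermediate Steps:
D(V) = 690/163 (D(V) = -690/(-163) = -690*(-1)/163 = -5*(-138/163) = 690/163)
r = -27707/34749 ≈ -0.79735
r/(-5363) + D(-156)/16306 = -27707/34749/(-5363) + (690/163)/16306 = -27707/34749*(-1/5363) + (690/163)*(1/16306) = 27707/186358887 + 345/1328939 = 3261765448/7989019126803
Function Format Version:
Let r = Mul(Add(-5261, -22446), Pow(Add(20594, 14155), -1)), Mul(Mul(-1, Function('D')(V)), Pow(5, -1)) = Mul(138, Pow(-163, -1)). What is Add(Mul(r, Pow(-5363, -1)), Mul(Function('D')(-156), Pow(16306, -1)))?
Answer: Rational(3261765448, 7989019126803) ≈ 0.00040828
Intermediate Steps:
Function('D')(V) = Rational(690, 163) (Function('D')(V) = Mul(-5, Mul(138, Pow(-163, -1))) = Mul(-5, Mul(138, Rational(-1, 163))) = Mul(-5, Rational(-138, 163)) = Rational(690, 163))
r = Rational(-27707, 34749) (r = Mul(-27707, Pow(34749, -1)) = Mul(-27707, Rational(1, 34749)) = Rational(-27707, 34749) ≈ -0.79735)
Add(Mul(r, Pow(-5363, -1)), Mul(Function('D')(-156), Pow(16306, -1))) = Add(Mul(Rational(-27707, 34749), Pow(-5363, -1)), Mul(Rational(690, 163), Pow(16306, -1))) = Add(Mul(Rational(-27707, 34749), Rational(-1, 5363)), Mul(Rational(690, 163), Rational(1, 16306))) = Add(Rational(27707, 186358887), Rational(345, 1328939)) = Rational(3261765448, 7989019126803)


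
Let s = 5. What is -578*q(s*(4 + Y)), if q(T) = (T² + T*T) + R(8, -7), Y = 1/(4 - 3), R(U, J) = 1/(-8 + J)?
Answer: -10836922/15 ≈ -7.2246e+5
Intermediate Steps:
Y = 1 (Y = 1/1 = 1)
q(T) = -1/15 + 2*T² (q(T) = (T² + T*T) + 1/(-8 - 7) = (T² + T²) + 1/(-15) = 2*T² - 1/15 = -1/15 + 2*T²)
-578*q(s*(4 + Y)) = -578*(-1/15 + 2*(5*(4 + 1))²) = -578*(-1/15 + 2*(5*5)²) = -578*(-1/15 + 2*25²) = -578*(-1/15 + 2*625) = -578*(-1/15 + 1250) = -578*18749/15 = -10836922/15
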